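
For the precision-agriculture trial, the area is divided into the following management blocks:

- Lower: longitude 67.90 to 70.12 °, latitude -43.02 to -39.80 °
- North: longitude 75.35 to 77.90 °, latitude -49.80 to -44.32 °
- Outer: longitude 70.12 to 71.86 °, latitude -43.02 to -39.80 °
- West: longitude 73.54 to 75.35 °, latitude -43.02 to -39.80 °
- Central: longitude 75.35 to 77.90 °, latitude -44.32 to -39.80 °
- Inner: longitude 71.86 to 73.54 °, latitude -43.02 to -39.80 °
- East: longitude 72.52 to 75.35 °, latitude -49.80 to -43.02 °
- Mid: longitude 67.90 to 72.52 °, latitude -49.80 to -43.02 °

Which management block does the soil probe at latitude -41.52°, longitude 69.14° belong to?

Lower

The point has longitude = 69.14 and latitude = -41.52.
Only Lower satisfies 67.90 ≤ longitude ≤ 70.12 and -43.02 ≤ latitude ≤ -39.80.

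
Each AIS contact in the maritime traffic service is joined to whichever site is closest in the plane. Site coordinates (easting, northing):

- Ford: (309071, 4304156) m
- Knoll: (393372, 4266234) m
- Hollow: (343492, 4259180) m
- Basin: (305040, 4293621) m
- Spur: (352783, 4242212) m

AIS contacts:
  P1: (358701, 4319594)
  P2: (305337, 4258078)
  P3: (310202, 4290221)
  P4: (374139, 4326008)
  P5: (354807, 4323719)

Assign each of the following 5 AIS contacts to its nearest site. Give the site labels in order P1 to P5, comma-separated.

P1 → Ford (d²=2701468744.00)
P2 → Basin (d²=1263393058.00)
P3 → Basin (d²=38206244.00)
P4 → Knoll (d²=3942839365.00)
P5 → Ford (d²=2474492665.00)

Ford, Basin, Basin, Knoll, Ford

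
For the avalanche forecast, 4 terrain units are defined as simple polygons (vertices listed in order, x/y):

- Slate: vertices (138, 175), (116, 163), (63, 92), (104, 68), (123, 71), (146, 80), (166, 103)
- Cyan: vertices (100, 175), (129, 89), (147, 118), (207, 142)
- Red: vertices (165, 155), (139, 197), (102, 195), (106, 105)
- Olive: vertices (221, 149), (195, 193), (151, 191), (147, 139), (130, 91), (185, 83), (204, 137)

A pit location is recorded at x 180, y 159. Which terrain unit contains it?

Olive

Cast a ray rightward from (180, 159). For each polygon, the edges (by vertex number in listed order) whose endpoints lie on opposite sides of y = 159, where each meets that height, and whether that is right or left of the point:
Slate: 2–3 at x≈113.0 (left), 7–1 at x≈144.2 (left) → 0 crossings.
Cyan: 1–2 at x≈105.4 (left), 4–1 at x≈151.9 (left) → 0 crossings.
Red: 1–2 at x≈162.5 (left), 3–4 at x≈103.6 (left) → 0 crossings.
Olive: 1–2 at x≈215.1 (right), 3–4 at x≈148.5 (left) → 1 crossing.
Only Olive has an odd count, so the point is inside Olive.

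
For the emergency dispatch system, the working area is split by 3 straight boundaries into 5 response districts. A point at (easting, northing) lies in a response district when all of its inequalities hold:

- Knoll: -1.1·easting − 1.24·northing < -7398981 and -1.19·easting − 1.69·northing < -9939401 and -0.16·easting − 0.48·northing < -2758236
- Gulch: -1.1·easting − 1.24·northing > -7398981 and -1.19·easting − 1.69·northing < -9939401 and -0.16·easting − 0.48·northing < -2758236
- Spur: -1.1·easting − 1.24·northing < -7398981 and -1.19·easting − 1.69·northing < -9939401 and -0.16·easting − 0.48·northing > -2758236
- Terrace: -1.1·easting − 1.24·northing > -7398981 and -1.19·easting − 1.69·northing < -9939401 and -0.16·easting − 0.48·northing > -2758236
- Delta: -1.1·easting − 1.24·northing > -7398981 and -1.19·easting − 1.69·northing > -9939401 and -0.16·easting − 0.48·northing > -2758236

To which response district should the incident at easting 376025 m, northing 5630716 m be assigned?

-1.1·376025 − 1.24·5630716 = -7395715.340, which is > -7398981
-1.19·376025 − 1.69·5630716 = -9963379.790, which is < -9939401
-0.16·376025 − 0.48·5630716 = -2762907.680, which is < -2758236
This sign pattern matches Gulch.

Gulch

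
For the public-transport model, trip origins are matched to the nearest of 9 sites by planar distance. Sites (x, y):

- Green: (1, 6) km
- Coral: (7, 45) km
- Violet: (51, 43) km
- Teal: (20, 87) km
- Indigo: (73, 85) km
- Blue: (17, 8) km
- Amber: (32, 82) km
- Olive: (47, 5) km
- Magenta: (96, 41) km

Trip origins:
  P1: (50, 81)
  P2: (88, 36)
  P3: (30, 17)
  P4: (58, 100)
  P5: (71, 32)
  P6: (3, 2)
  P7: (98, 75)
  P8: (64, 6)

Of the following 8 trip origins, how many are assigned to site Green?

1

P1 → Amber
P2 → Magenta
P3 → Blue
P4 → Indigo
P5 → Violet
P6 → Green
P7 → Indigo
P8 → Olive
1 of the 8 goes to Green.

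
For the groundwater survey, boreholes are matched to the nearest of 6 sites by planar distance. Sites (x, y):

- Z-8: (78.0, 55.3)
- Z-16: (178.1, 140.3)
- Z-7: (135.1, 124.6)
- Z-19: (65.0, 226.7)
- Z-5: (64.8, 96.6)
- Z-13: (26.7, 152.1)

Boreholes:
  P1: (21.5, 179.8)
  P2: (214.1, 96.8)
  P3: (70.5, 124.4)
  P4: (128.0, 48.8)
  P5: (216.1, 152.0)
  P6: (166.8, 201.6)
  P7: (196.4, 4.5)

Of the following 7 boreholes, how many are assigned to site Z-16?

P1 → Z-13
P2 → Z-16
P3 → Z-5
P4 → Z-8
P5 → Z-16
P6 → Z-16
P7 → Z-8
3 of the 7 go to Z-16.

3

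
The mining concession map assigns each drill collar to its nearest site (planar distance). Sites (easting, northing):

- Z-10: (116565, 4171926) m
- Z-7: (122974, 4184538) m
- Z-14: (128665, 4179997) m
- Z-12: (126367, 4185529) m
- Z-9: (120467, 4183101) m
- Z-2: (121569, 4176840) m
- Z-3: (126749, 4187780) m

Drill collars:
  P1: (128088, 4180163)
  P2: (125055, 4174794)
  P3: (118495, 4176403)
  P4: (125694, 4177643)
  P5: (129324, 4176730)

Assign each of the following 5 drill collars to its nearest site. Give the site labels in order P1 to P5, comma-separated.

P1 → Z-14 (d²=360485.00)
P2 → Z-2 (d²=16338312.00)
P3 → Z-2 (d²=9640445.00)
P4 → Z-14 (d²=14368157.00)
P5 → Z-14 (d²=11107570.00)

Z-14, Z-2, Z-2, Z-14, Z-14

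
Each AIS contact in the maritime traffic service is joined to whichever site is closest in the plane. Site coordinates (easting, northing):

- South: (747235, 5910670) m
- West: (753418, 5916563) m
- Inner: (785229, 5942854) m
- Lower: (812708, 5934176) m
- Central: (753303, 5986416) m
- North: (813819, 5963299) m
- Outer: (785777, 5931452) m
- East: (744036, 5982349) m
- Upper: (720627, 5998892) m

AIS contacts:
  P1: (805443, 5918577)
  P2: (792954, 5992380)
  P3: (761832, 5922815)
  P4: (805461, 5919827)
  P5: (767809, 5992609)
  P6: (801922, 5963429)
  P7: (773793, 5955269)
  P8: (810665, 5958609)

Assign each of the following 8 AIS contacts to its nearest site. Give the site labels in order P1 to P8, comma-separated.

Lower, North, West, Lower, Central, North, Inner, North

P1 → Lower (d²=296109026.00)
P2 → North (d²=1281052786.00)
P3 → West (d²=109882900.00)
P4 → Lower (d²=258412810.00)
P5 → Central (d²=248777285.00)
P6 → North (d²=141555509.00)
P7 → Inner (d²=284914321.00)
P8 → North (d²=31943816.00)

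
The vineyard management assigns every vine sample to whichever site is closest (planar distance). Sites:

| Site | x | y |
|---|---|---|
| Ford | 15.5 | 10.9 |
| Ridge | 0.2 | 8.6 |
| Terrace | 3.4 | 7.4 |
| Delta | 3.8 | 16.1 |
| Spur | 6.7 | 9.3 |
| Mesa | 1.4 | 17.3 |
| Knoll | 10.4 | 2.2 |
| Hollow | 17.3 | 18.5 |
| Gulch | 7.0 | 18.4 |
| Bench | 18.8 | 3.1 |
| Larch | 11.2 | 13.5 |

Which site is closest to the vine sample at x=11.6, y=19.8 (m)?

Gulch

Squared distances to each site:
Ford: 94.420; Ridge: 255.400; Terrace: 221.000; Delta: 74.530; Spur: 134.260; Mesa: 110.290; Knoll: 311.200; Hollow: 34.180; Gulch: 23.120; Bench: 330.730; Larch: 39.850.
Minimum at Gulch.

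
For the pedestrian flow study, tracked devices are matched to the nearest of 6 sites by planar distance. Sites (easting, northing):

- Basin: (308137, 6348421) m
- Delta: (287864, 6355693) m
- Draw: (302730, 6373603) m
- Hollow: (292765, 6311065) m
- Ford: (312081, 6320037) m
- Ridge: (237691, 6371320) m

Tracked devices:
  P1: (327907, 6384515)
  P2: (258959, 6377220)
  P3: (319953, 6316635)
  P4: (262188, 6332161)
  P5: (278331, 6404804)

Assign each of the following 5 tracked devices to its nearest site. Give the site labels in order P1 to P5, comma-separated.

P1 → Draw (d²=752953073.00)
P2 → Ridge (d²=487137824.00)
P3 → Ford (d²=73541988.00)
P4 → Delta (d²=1213012000.00)
P5 → Draw (d²=1568813602.00)

Draw, Ridge, Ford, Delta, Draw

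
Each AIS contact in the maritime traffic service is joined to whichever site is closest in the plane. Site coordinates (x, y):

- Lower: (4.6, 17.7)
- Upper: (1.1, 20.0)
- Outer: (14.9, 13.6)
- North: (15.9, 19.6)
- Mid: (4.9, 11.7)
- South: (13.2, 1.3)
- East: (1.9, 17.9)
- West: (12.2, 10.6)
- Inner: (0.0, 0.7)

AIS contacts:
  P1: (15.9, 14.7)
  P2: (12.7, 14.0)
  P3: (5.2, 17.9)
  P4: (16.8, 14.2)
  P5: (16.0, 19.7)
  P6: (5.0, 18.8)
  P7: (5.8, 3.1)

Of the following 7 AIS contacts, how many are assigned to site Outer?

3

P1 → Outer
P2 → Outer
P3 → Lower
P4 → Outer
P5 → North
P6 → Lower
P7 → Inner
3 of the 7 go to Outer.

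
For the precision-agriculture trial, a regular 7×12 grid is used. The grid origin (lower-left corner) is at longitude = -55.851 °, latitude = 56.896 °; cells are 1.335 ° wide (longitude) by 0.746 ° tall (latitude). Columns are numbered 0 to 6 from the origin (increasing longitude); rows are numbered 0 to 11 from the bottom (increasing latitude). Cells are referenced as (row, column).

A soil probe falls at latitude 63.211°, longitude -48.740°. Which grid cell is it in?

Column index: ⌊(-48.740 − -55.851) / 1.335⌋ = ⌊5.327⌋ = 5
Row offset from origin: ⌊(63.211 − 56.896) / 0.746⌋ = ⌊8.465⌋ = 8 → row 8

(8, 5)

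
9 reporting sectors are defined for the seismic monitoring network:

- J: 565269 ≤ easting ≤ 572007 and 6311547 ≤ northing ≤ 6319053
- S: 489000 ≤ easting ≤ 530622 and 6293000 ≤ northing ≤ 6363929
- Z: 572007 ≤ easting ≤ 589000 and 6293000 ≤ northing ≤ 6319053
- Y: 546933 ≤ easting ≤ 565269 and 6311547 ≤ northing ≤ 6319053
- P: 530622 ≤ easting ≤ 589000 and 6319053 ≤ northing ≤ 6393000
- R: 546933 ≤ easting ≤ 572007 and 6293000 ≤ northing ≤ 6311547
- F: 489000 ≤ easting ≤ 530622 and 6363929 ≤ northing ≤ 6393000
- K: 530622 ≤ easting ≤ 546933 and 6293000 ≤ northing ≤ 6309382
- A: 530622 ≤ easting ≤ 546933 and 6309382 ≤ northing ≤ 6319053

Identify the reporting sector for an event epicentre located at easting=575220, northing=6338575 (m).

P

The point has easting = 575220 and northing = 6338575.
Only P satisfies 530622 ≤ easting ≤ 589000 and 6319053 ≤ northing ≤ 6393000.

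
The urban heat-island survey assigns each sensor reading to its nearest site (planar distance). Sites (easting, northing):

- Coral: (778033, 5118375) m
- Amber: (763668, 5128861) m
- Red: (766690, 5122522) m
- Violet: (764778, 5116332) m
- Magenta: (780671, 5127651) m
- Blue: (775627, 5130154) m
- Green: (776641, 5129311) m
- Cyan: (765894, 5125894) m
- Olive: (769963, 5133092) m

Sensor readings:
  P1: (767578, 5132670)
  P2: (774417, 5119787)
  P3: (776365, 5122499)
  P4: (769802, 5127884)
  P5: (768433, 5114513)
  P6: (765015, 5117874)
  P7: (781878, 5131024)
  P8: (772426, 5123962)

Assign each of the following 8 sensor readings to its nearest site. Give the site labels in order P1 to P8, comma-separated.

P1 → Olive (d²=5866309.00)
P2 → Coral (d²=15069200.00)
P3 → Coral (d²=19789600.00)
P4 → Cyan (d²=19232564.00)
P5 → Violet (d²=16667786.00)
P6 → Violet (d²=2433933.00)
P7 → Magenta (d²=12833978.00)
P8 → Red (d²=34975296.00)

Olive, Coral, Coral, Cyan, Violet, Violet, Magenta, Red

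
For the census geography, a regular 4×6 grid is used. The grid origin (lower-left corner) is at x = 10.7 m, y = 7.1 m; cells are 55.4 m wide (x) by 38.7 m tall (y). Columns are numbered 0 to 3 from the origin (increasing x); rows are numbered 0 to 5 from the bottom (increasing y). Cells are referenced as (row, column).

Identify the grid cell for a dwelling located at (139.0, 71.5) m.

Column index: ⌊(139.0 − 10.7) / 55.4⌋ = ⌊2.316⌋ = 2
Row offset from origin: ⌊(71.5 − 7.1) / 38.7⌋ = ⌊1.664⌋ = 1 → row 1

(1, 2)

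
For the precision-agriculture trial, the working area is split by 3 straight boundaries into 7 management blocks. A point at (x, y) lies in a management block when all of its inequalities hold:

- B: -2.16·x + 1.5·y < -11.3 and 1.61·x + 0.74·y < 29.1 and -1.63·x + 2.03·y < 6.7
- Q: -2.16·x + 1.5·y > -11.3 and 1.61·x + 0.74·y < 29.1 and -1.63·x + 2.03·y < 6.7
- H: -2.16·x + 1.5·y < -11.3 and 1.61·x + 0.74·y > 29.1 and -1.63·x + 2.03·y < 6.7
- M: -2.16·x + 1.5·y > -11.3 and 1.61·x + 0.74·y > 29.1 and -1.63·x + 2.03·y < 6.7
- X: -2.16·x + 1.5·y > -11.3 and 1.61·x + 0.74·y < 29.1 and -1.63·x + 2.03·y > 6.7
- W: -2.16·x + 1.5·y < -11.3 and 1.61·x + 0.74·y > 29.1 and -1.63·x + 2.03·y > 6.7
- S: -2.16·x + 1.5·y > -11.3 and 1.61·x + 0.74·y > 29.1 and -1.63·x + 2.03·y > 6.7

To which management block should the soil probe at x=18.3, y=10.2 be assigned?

-2.16·18.3 + 1.5·10.2 = -24.228, which is < -11.3
1.61·18.3 + 0.74·10.2 = 37.011, which is > 29.1
-1.63·18.3 + 2.03·10.2 = -9.123, which is < 6.7
This sign pattern matches H.

H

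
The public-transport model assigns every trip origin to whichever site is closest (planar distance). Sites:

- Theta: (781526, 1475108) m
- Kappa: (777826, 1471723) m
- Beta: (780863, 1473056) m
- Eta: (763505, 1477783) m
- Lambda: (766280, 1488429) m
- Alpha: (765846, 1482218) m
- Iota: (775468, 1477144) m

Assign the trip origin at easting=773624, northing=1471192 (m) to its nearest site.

Squared distances to each site:
Theta: 77776660.000; Kappa: 17938765.000; Beta: 55877617.000; Eta: 145835442.000; Lambda: 351048505.000; Alpha: 182069960.000; Iota: 38826640.000.
Minimum at Kappa.

Kappa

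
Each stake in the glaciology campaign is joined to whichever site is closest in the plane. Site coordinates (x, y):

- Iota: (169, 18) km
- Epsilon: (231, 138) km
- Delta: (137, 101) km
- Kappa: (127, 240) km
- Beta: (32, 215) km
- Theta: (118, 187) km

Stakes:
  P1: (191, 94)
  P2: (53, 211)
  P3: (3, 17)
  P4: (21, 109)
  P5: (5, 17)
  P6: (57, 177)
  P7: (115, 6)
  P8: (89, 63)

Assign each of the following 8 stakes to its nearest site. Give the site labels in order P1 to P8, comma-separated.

P1 → Delta (d²=2965.00)
P2 → Beta (d²=457.00)
P3 → Delta (d²=25012.00)
P4 → Beta (d²=11357.00)
P5 → Delta (d²=24480.00)
P6 → Beta (d²=2069.00)
P7 → Iota (d²=3060.00)
P8 → Delta (d²=3748.00)

Delta, Beta, Delta, Beta, Delta, Beta, Iota, Delta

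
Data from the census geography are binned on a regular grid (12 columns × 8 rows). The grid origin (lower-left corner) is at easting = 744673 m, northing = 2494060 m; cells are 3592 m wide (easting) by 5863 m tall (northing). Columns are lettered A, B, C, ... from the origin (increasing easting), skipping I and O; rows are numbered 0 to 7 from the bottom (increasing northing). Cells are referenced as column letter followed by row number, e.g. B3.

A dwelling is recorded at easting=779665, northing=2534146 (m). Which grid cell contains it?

K6

Column index: ⌊(779665 − 744673) / 3592⌋ = ⌊9.742⌋ = 9 → column K
Row offset from origin: ⌊(2534146 − 2494060) / 5863⌋ = ⌊6.837⌋ = 6 → row 6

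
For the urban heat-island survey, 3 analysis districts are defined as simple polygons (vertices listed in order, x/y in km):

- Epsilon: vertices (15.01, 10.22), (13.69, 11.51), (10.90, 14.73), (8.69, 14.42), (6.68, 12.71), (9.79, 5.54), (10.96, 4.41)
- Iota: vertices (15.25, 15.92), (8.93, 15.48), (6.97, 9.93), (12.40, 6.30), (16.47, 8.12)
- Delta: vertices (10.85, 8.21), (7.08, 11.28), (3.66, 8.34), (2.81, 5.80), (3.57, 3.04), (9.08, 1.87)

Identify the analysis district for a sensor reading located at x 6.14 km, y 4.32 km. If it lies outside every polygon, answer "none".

Delta

Cast a ray rightward from (6.14, 4.32). For each polygon, the edges (by vertex number in listed order) whose endpoints lie on opposite sides of y = 4.32, where each meets that height, and whether that is right or left of the point:
Epsilon: no edge straddles that height → 0 crossings.
Iota: no edge straddles that height → 0 crossings.
Delta: 4–5 at x≈3.218 (left), 6–1 at x≈9.764 (right) → 1 crossing.
Only Delta has an odd count, so the point is inside Delta.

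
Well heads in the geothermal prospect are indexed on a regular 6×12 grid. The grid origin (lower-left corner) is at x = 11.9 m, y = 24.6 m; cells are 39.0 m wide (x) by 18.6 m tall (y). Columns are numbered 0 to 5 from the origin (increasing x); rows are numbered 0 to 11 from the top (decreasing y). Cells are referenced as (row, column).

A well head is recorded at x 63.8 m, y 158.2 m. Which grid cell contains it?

Column index: ⌊(63.8 − 11.9) / 39.0⌋ = ⌊1.331⌋ = 1
Row offset from origin: ⌊(158.2 − 24.6) / 18.6⌋ = ⌊7.183⌋ = 7 → row 4 (counted from top)

(4, 1)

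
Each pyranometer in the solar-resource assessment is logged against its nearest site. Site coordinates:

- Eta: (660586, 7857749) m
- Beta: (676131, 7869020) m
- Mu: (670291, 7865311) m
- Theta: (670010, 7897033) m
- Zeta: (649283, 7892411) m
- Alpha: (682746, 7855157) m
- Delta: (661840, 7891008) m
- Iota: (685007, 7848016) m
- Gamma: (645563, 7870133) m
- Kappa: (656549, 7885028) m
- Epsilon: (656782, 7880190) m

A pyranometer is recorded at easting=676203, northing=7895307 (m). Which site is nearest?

Squared distances to each site:
Eta: 1654494053.000; Beta: 691011553.000; Mu: 934711760.000; Theta: 41332325.000; Zeta: 733073216.000; Alpha: 1654833349.000; Delta: 224777170.000; Iota: 2313949097.000; Gamma: 1572539876.000; Kappa: 491937557.000; Epsilon: 605698930.000.
Minimum at Theta.

Theta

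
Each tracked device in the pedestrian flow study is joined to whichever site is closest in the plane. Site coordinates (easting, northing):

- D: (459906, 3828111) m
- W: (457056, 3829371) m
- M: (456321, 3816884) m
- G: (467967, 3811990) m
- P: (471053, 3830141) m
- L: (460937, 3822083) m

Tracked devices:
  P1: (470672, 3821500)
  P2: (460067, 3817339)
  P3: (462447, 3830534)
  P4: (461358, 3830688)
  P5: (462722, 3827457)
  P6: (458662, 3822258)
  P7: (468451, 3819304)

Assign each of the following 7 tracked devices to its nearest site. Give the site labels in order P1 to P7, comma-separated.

P, M, D, D, D, L, G

P1 → P (d²=74812042.00)
P2 → M (d²=14239541.00)
P3 → D (d²=12327610.00)
P4 → D (d²=8749233.00)
P5 → D (d²=8357572.00)
P6 → L (d²=5206250.00)
P7 → G (d²=53728852.00)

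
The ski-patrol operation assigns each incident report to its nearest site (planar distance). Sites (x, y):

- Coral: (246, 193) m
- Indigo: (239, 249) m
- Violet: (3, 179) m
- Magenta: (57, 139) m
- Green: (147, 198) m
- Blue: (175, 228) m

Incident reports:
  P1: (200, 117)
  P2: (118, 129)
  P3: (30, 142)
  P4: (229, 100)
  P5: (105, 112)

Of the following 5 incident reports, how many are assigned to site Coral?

2

P1 → Coral
P2 → Magenta
P3 → Magenta
P4 → Coral
P5 → Magenta
2 of the 5 go to Coral.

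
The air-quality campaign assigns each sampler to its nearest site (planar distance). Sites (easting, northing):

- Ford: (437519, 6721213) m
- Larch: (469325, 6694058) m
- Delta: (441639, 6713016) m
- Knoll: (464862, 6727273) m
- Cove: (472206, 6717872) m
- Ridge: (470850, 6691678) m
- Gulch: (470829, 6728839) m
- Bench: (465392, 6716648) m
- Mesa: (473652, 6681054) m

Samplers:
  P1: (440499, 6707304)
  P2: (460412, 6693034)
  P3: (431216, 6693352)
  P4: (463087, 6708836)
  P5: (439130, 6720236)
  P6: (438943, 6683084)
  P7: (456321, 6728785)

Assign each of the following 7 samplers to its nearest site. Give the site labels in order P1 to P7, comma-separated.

Delta, Larch, Delta, Bench, Ford, Delta, Knoll

P1 → Delta (d²=33926544.00)
P2 → Larch (d²=80490145.00)
P3 → Delta (d²=495311825.00)
P4 → Bench (d²=66340369.00)
P5 → Ford (d²=3549850.00)
P6 → Delta (d²=903193040.00)
P7 → Knoll (d²=75234825.00)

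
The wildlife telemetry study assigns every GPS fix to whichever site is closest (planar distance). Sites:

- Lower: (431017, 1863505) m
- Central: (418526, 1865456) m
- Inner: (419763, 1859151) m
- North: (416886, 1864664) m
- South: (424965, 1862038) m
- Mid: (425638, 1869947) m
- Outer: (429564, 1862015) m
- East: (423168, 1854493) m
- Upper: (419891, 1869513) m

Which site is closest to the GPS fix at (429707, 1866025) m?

Lower

Squared distances to each site:
Lower: 8066500.000; Central: 125338522.000; Inner: 146135012.000; North: 166230362.000; South: 38382733.000; Mid: 31938845.000; Outer: 16100549.000; East: 175745545.000; Upper: 108520000.000.
Minimum at Lower.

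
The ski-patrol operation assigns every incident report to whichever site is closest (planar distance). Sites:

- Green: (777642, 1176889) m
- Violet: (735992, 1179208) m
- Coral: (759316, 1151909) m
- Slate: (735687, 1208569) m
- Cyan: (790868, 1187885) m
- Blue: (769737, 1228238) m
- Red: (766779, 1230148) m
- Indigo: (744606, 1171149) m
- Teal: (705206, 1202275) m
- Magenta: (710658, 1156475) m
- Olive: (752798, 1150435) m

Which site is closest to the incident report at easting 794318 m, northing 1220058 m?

Squared distances to each site:
Green: 2141651537.000; Violet: 5070644776.000; Coral: 5869426205.000; Slate: 3569591282.000; Cyan: 1047004429.000; Blue: 671137961.000; Red: 860204621.000; Indigo: 4863373225.000; Teal: 8257183633.000; Magenta: 11041793489.000; Olive: 6571272529.000.
Minimum at Blue.

Blue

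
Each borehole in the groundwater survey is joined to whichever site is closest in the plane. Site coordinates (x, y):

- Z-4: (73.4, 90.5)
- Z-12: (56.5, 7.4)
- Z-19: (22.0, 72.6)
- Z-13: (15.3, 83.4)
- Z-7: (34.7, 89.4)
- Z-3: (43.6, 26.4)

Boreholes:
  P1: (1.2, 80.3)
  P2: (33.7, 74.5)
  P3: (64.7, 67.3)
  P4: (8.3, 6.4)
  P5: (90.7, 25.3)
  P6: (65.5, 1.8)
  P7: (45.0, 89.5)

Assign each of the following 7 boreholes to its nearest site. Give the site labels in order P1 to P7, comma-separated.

Z-13, Z-19, Z-4, Z-3, Z-12, Z-12, Z-7

P1 → Z-13 (d²=208.42)
P2 → Z-19 (d²=140.50)
P3 → Z-4 (d²=613.93)
P4 → Z-3 (d²=1646.09)
P5 → Z-12 (d²=1490.05)
P6 → Z-12 (d²=112.36)
P7 → Z-7 (d²=106.10)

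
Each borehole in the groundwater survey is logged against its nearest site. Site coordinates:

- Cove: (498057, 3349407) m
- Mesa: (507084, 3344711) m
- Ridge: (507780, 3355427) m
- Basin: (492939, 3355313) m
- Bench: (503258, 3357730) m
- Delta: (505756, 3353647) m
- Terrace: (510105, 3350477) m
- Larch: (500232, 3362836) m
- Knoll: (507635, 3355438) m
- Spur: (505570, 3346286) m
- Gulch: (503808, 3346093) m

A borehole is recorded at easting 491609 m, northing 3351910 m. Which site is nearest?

Squared distances to each site:
Cove: 47841713.000; Mesa: 291301226.000; Ridge: 273870530.000; Basin: 13349309.000; Bench: 169571601.000; Delta: 203154778.000; Terrace: 344155505.000; Larch: 193733605.000; Knoll: 269279460.000; Spur: 226538897.000; Gulch: 182653090.000.
Minimum at Basin.

Basin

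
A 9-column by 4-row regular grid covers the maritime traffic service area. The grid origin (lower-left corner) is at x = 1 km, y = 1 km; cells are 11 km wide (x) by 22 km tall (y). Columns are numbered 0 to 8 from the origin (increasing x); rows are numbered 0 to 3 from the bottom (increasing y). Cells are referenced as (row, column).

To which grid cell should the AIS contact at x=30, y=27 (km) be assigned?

(1, 2)

Column index: ⌊(30 − 1) / 11⌋ = ⌊2.636⌋ = 2
Row offset from origin: ⌊(27 − 1) / 22⌋ = ⌊1.182⌋ = 1 → row 1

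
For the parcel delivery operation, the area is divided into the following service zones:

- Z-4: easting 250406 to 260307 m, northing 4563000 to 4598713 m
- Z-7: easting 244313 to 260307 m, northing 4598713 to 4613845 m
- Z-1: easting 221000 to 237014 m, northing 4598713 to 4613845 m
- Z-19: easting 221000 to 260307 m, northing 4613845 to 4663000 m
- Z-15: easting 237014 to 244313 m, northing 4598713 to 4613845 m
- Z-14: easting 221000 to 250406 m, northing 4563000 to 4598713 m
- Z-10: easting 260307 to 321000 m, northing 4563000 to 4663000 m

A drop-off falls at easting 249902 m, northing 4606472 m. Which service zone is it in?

The point has easting = 249902 and northing = 4606472.
Only Z-7 satisfies 244313 ≤ easting ≤ 260307 and 4598713 ≤ northing ≤ 4613845.

Z-7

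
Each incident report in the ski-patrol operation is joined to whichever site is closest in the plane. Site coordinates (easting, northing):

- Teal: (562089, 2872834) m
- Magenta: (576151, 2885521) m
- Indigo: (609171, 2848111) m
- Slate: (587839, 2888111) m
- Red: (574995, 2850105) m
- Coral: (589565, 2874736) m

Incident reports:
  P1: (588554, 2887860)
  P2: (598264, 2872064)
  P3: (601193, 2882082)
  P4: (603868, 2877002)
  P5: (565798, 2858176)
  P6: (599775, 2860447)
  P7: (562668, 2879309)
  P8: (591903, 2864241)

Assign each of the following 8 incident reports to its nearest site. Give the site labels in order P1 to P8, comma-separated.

Slate, Coral, Coral, Coral, Red, Indigo, Teal, Coral

P1 → Slate (d²=574226.00)
P2 → Coral (d²=82812185.00)
P3 → Coral (d²=189174100.00)
P4 → Coral (d²=209710565.00)
P5 → Red (d²=149725850.00)
P6 → Indigo (d²=240461712.00)
P7 → Teal (d²=42260866.00)
P8 → Coral (d²=115611269.00)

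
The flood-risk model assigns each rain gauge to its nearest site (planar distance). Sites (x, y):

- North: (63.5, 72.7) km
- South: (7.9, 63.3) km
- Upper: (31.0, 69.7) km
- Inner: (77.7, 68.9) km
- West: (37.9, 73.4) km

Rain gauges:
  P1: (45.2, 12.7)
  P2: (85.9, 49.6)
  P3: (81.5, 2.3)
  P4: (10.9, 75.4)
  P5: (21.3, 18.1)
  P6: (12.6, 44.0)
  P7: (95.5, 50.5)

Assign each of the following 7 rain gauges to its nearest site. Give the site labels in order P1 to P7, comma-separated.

P1 → Upper (d²=3450.64)
P2 → Inner (d²=439.73)
P3 → Inner (d²=4450.00)
P4 → South (d²=155.41)
P5 → South (d²=2222.60)
P6 → South (d²=394.58)
P7 → Inner (d²=655.40)

Upper, Inner, Inner, South, South, South, Inner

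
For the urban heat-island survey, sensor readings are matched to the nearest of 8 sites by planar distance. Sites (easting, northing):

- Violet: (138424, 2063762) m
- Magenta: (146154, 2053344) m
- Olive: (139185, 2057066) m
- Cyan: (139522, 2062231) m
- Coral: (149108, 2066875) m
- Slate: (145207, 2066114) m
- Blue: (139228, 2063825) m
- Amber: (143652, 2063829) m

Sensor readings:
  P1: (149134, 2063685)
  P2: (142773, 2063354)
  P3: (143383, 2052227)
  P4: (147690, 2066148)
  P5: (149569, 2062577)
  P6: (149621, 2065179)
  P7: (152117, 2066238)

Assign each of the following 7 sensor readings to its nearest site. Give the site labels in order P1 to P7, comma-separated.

Coral, Amber, Magenta, Coral, Coral, Coral, Coral

P1 → Coral (d²=10176776.00)
P2 → Amber (d²=998266.00)
P3 → Magenta (d²=8926130.00)
P4 → Coral (d²=2539253.00)
P5 → Coral (d²=18685325.00)
P6 → Coral (d²=3139585.00)
P7 → Coral (d²=9459850.00)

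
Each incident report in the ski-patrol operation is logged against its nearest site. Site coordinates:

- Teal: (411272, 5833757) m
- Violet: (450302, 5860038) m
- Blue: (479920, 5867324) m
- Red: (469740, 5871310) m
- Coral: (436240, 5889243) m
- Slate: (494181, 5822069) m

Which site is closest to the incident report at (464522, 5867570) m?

Red

Squared distances to each site:
Teal: 3978881469.000; Violet: 258939424.000; Blue: 237158920.000; Red: 41215124.000; Coral: 1269590453.000; Slate: 2949997282.000.
Minimum at Red.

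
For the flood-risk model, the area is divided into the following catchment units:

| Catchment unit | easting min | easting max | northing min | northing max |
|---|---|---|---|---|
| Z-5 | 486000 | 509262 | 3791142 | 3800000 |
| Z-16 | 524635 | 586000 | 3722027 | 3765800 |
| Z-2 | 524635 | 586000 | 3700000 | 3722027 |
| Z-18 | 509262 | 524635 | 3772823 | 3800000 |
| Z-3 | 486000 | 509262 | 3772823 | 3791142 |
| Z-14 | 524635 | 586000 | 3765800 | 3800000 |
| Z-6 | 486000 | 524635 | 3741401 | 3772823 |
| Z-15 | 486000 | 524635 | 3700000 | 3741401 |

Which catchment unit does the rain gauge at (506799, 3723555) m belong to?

Z-15

The point has easting = 506799 and northing = 3723555.
Only Z-15 satisfies 486000 ≤ easting ≤ 524635 and 3700000 ≤ northing ≤ 3741401.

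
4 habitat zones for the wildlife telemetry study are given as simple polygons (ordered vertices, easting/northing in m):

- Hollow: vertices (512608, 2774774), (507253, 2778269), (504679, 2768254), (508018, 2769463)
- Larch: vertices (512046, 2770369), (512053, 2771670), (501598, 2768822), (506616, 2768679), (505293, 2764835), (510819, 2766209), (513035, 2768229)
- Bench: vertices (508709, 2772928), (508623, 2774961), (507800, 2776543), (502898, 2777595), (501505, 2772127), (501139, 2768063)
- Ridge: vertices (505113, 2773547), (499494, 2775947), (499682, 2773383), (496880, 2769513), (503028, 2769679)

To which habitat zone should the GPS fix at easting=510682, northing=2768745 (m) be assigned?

Cast a ray rightward from (510682, 2768745). For each polygon, the edges (by vertex number in listed order) whose endpoints lie on opposite sides of northing = 2768745, where each meets that height, and whether that is right or left of the point:
Hollow: 2–3 at easting≈504805.2 (left), 3–4 at easting≈506035.0 (left) → 0 crossings.
Larch: 3–4 at easting≈504300.0 (left), 7–1 at easting≈512796.5 (right) → 1 crossing.
Bench: 5–6 at easting≈501200.4 (left), 6–1 at easting≈502200.2 (left) → 0 crossings.
Ridge: no edge straddles that height → 0 crossings.
Only Larch has an odd count, so the point is inside Larch.

Larch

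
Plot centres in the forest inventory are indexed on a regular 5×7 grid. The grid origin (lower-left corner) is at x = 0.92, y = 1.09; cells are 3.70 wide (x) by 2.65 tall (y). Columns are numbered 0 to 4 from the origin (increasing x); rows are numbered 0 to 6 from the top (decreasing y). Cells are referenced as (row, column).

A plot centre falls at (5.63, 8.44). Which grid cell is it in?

(4, 1)

Column index: ⌊(5.63 − 0.92) / 3.70⌋ = ⌊1.273⌋ = 1
Row offset from origin: ⌊(8.44 − 1.09) / 2.65⌋ = ⌊2.774⌋ = 2 → row 4 (counted from top)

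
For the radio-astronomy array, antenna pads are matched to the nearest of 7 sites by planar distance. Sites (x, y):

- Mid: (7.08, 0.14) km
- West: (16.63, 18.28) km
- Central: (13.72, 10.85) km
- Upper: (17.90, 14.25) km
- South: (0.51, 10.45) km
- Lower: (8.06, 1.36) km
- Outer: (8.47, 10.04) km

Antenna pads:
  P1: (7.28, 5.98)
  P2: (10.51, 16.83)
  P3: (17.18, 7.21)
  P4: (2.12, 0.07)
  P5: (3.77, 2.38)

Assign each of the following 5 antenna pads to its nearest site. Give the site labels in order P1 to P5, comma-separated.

P1 → Outer (d²=17.90)
P2 → West (d²=39.56)
P3 → Central (d²=25.22)
P4 → Mid (d²=24.61)
P5 → Mid (d²=15.97)

Outer, West, Central, Mid, Mid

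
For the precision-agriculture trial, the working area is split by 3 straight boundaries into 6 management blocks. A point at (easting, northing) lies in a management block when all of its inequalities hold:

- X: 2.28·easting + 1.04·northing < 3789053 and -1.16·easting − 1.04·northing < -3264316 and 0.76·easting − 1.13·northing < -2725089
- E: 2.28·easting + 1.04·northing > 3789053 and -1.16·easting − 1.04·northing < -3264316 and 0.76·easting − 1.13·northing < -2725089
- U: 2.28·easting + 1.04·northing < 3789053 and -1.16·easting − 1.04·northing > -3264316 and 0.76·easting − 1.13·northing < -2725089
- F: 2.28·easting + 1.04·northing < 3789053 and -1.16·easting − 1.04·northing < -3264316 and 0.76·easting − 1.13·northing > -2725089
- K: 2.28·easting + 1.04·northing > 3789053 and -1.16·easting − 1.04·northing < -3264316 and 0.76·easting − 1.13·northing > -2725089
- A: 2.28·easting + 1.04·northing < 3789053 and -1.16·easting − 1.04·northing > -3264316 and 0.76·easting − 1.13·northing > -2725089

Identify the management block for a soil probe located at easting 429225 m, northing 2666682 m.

F

2.28·429225 + 1.04·2666682 = 3751982.280, which is < 3789053
-1.16·429225 − 1.04·2666682 = -3271250.280, which is < -3264316
0.76·429225 − 1.13·2666682 = -2687139.660, which is > -2725089
This sign pattern matches F.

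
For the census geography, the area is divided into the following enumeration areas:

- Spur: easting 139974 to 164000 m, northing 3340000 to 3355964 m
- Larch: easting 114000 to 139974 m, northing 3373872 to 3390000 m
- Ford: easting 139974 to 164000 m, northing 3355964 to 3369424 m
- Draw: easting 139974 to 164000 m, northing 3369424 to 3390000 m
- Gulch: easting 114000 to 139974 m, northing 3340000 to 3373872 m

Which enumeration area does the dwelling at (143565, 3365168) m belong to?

Ford

The point has easting = 143565 and northing = 3365168.
Only Ford satisfies 139974 ≤ easting ≤ 164000 and 3355964 ≤ northing ≤ 3369424.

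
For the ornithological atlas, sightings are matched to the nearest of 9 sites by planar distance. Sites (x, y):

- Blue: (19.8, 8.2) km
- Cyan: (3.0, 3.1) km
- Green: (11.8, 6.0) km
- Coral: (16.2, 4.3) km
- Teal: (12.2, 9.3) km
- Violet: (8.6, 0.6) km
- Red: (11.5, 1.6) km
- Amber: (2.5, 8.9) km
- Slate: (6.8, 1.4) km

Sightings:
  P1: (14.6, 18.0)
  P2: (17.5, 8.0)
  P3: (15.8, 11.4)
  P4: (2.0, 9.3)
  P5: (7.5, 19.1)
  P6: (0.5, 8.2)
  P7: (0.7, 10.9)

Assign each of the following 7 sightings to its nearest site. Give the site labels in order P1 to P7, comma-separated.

P1 → Teal (d²=81.45)
P2 → Blue (d²=5.33)
P3 → Teal (d²=17.37)
P4 → Amber (d²=0.41)
P5 → Teal (d²=118.13)
P6 → Amber (d²=4.49)
P7 → Amber (d²=7.24)

Teal, Blue, Teal, Amber, Teal, Amber, Amber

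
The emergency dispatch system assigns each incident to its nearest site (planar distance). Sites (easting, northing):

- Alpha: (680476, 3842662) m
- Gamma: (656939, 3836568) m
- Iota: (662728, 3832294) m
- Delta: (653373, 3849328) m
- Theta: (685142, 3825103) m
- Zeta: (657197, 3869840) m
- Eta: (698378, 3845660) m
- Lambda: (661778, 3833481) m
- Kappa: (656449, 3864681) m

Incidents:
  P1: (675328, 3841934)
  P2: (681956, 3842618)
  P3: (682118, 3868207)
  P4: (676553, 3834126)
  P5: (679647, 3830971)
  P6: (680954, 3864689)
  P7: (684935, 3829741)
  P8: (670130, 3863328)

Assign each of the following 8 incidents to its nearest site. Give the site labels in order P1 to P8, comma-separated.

P1 → Alpha (d²=27031888.00)
P2 → Alpha (d²=2192336.00)
P3 → Zeta (d²=623722930.00)
P4 → Alpha (d²=88253225.00)
P5 → Theta (d²=64628449.00)
P6 → Alpha (d²=485417213.00)
P7 → Theta (d²=21553893.00)
P8 → Kappa (d²=189000370.00)

Alpha, Alpha, Zeta, Alpha, Theta, Alpha, Theta, Kappa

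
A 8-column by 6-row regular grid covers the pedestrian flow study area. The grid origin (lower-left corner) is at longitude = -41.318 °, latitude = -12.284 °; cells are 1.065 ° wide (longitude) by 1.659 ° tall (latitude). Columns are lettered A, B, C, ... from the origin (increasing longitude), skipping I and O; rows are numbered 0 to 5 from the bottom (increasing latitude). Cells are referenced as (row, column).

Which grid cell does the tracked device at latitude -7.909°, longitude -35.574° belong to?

Column index: ⌊(-35.574 − -41.318) / 1.065⌋ = ⌊5.393⌋ = 5 → column F
Row offset from origin: ⌊(-7.909 − -12.284) / 1.659⌋ = ⌊2.637⌋ = 2 → row 2

(2, F)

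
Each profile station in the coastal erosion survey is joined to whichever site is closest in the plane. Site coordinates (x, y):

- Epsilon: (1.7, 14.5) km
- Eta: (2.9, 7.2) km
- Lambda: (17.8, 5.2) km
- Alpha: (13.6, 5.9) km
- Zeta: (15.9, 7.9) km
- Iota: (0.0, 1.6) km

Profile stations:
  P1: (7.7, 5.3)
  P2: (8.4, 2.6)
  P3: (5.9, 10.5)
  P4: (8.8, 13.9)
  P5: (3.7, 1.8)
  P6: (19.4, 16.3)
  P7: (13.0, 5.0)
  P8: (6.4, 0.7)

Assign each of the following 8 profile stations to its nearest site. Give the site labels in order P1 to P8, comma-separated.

Eta, Alpha, Eta, Epsilon, Iota, Zeta, Alpha, Iota

P1 → Eta (d²=26.65)
P2 → Alpha (d²=37.93)
P3 → Eta (d²=19.89)
P4 → Epsilon (d²=50.77)
P5 → Iota (d²=13.73)
P6 → Zeta (d²=82.81)
P7 → Alpha (d²=1.17)
P8 → Iota (d²=41.77)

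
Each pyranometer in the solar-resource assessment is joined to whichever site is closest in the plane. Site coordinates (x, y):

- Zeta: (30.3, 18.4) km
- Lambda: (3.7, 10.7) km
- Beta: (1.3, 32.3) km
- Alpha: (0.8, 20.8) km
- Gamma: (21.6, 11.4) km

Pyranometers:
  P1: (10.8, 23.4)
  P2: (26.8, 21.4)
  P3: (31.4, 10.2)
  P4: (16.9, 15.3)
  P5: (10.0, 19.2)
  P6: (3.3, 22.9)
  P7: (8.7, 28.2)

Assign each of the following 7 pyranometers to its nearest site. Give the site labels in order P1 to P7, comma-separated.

Alpha, Zeta, Zeta, Gamma, Alpha, Alpha, Beta

P1 → Alpha (d²=106.76)
P2 → Zeta (d²=21.25)
P3 → Zeta (d²=68.45)
P4 → Gamma (d²=37.30)
P5 → Alpha (d²=87.20)
P6 → Alpha (d²=10.66)
P7 → Beta (d²=71.57)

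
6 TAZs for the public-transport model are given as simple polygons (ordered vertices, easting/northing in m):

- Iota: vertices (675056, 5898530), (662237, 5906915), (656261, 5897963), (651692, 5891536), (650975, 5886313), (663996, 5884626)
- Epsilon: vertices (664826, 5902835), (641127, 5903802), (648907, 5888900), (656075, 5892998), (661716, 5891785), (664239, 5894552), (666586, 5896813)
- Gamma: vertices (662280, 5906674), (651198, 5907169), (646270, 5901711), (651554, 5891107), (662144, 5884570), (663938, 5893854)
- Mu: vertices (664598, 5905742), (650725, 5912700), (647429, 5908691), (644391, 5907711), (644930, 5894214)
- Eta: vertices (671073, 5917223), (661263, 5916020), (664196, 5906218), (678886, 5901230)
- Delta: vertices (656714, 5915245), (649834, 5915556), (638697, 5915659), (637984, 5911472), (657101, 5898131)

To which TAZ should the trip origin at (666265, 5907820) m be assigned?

Cast a ray rightward from (666265, 5907820). For each polygon, the edges (by vertex number in listed order) whose endpoints lie on opposite sides of northing = 5907820, where each meets that height, and whether that is right or left of the point:
Iota: no edge straddles that height → 0 crossings.
Epsilon: no edge straddles that height → 0 crossings.
Gamma: no edge straddles that height → 0 crossings.
Mu: 1–2 at easting≈660454.8 (left), 3–4 at easting≈644728.9 (left) → 0 crossings.
Eta: 2–3 at easting≈663716.6 (left), 4–1 at easting≈675666.6 (right) → 1 crossing.
Delta: 4–5 at easting≈643217.1 (left), 5–1 at easting≈656881.9 (left) → 0 crossings.
Only Eta has an odd count, so the point is inside Eta.

Eta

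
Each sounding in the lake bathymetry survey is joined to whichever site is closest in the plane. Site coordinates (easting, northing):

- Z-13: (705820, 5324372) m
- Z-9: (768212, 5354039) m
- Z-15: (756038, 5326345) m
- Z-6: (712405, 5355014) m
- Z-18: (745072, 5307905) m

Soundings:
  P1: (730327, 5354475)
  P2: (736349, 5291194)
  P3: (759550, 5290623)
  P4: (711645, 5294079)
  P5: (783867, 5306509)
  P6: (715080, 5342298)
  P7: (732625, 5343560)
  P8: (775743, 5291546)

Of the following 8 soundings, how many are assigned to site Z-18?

P1 → Z-6
P2 → Z-18
P3 → Z-18
P4 → Z-13
P5 → Z-15
P6 → Z-6
P7 → Z-6
P8 → Z-18
3 of the 8 go to Z-18.

3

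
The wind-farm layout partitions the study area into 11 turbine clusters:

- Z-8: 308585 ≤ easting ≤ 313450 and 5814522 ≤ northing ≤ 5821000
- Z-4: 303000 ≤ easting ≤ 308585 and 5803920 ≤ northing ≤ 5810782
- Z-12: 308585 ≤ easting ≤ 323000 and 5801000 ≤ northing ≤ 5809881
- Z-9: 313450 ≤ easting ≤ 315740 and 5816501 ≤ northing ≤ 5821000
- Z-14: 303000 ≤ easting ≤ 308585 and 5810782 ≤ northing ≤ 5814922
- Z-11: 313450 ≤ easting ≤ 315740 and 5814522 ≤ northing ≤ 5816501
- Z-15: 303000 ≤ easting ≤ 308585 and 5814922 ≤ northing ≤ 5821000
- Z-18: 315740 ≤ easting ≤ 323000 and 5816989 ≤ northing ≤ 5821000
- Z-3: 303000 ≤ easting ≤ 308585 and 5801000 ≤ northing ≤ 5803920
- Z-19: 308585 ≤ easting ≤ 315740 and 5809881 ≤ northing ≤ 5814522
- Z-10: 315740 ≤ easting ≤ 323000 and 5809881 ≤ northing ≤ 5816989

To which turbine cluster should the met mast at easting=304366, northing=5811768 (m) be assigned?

Z-14

The point has easting = 304366 and northing = 5811768.
Only Z-14 satisfies 303000 ≤ easting ≤ 308585 and 5810782 ≤ northing ≤ 5814922.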